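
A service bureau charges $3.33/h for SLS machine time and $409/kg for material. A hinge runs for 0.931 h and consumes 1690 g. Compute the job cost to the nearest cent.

Machine cost: 3.33 × 0.931 → $3.10023.
Feedstock cost = 409 × 1690/1000, so $691.21.
Job cost: 3.10023 + 691.21 = 694.31023 ≈ $694.31.

$694.31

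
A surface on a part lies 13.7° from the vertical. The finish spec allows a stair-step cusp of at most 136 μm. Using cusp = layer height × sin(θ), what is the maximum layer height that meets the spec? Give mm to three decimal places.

Layer height = cusp / sin(13.7°) = 0.136 / 0.2368 = 0.574 mm.

0.574 mm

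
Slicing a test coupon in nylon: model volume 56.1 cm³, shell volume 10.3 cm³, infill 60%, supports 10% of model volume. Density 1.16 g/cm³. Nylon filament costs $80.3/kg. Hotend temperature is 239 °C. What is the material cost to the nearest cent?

Infill region: 56.1 − 10.3 → 45.8 cm³.
Deposited infill = 0.60 × 45.8 = 27.48 cm³.
Support = 0.10 × 56.1, so 5.61 cm³.
Deposited volume = 10.3 + 27.48 + 5.61 = 43.39 cm³.
Mass = 43.39 × 1.16, so 50.3324 g.
Cost = 50.3324 g / 1000 × $80.3/kg = $4.04.

$4.04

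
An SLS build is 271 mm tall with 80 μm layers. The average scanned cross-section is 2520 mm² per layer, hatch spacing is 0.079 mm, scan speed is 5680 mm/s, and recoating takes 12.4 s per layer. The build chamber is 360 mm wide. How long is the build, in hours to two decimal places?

Layers = ⌈271/0.08⌉ = 3388.
Per-layer scan distance = 2520 / 0.079 = 31898.7 mm.
Laser time per layer: 31898.7 / 5680 → 5.616 s.
Time per layer = 5.616 + 12.4, so 18.016 s.
3388 layers × 18.016 s/layer = 61038.208 s, i.e. 16.96 hours.

16.96 hours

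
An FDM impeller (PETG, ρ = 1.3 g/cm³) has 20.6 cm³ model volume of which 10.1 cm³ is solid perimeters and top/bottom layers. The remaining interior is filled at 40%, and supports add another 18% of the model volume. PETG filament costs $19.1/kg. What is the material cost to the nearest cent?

Infill region: 20.6 − 10.1 → 10.5 cm³.
Infill volume = 0.40 × 10.5 = 4.2 cm³.
Support = 0.18 × 20.6 = 3.708 cm³.
Total extruded = 10.1 + 4.2 + 3.708 = 18.008 cm³.
Mass = 18.008 × 1.3 = 23.4104 g.
At $19.1/kg: 23.4104/1000 × 19.1 = $0.45.

$0.45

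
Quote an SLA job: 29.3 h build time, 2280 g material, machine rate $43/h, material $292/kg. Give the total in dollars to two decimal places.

Machine-time cost: 43 × 29.3 → $1259.90.
Feedstock cost = 292 × 2280/1000, so $665.76.
Total = 1259.90 + 665.76 = $1925.66.

$1925.66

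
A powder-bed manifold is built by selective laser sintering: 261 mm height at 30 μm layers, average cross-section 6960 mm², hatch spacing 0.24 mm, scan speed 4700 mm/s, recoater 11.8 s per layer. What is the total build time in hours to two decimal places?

43.43 hours

Layer count = ceil(261 / 0.03) = 8700.
Per-layer scan distance = 6960 / 0.24 = 29000 mm.
Laser time per layer = 29000 / 4700, so 6.1702 s.
Time per layer = 6.1702 + 11.8, so 17.9702 s.
8700 layers × 17.9702 s/layer = 156340.74 s, i.e. 43.43 hours.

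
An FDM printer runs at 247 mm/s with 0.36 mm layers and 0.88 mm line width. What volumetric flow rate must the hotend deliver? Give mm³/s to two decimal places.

78.25

Extrusion cross-section: 0.36 × 0.88 → 0.3168 mm².
Volumetric flow = 247 × 0.3168 = 78.25 mm³/s.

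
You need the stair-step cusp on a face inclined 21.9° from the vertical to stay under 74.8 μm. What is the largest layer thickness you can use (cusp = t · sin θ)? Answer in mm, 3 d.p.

sin(21.9°) = 0.3730; t_max = 0.0748/0.3730 = 0.201 mm.

0.201 mm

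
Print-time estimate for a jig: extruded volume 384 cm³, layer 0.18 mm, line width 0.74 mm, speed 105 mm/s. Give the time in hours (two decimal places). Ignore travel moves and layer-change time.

7.63 hours

Bead cross-section = 0.18 × 0.74 = 0.1332 mm².
Total extruded path = 384000/0.1332 = 2882882.9 mm.
Time extruding = 2882882.9 / 105 = 27456 s.
That's 27456 s → 7.63 hours.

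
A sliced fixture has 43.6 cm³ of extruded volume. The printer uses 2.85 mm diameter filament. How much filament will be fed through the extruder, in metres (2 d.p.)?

6.83 m

Filament cross-section = π × (2.85/2)² = 6.3794 mm².
L = 43600 mm³ / 6.3794 mm² = 6834.5 mm, i.e. 6.83 m.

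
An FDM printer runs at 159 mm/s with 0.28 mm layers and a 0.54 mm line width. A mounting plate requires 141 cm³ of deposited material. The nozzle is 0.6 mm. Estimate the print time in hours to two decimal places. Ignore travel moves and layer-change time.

1.63 hours

Extrusion cross-section: 0.28 × 0.54 → 0.1512 mm².
Total extruded path = 141000/0.1512 = 932539.7 mm.
Extrusion time = 932539.7 / 159, so 5865 s.
In the requested units: 5865 s = 1.63 hours.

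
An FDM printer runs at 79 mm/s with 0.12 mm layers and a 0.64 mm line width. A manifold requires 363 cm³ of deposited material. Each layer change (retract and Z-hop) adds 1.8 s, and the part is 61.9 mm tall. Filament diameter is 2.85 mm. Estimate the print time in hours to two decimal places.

Bead cross-section = 0.12 × 0.64 = 0.0768 mm².
Total extruded path = 363000/0.0768 = 4726562.5 mm.
Print-move time: 4726562.5 / 79 → 59829.9 s.
Layer count = ceil(61.9 / 0.12) = 516.
Z-hop total = 516 × 1.8 = 928.8 s.
Total = 59829.9 + 928.8 = 60758.7 s = 16.88 hours.

16.88 hours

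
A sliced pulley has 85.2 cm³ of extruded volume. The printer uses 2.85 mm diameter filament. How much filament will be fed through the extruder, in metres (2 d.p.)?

13.36 m

Filament cross-section = π × (2.85/2)² = 6.3794 mm².
Length = 85.2 cm³ / 6.3794 mm² = 85200 / 6.3794 = 13355.49 mm = 13.36 m.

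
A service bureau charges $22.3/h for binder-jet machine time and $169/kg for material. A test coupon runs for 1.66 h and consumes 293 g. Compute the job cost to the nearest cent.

$86.54

Machine cost = 22.3 × 1.66 = $37.018.
Material cost = 169 × 293/1000, so $49.517.
Job cost: 37.018 + 49.517 = 86.535 ≈ $86.54.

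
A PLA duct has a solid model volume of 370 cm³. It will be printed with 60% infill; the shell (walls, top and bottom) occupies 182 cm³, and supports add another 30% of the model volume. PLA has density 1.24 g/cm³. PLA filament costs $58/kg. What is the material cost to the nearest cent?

Interior volume = 370 − 182, so 188 cm³.
Infill volume = 0.60 × 188 = 112.8 cm³.
Support = 0.30 × 370, so 111 cm³.
Total printed volume: 182 + 112.8 + 111 → 405.8 cm³.
Mass = 405.8 × 1.24, so 503.192 g.
Cost = 503.192 g / 1000 × $58/kg = $29.19.

$29.19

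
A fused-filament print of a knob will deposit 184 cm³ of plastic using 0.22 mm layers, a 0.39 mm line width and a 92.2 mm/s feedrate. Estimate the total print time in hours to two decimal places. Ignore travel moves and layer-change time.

6.46 hours

Line area = 0.22 × 0.39, so 0.0858 mm².
Total extruded path = 184000/0.0858 = 2144522.1 mm.
Print-move time: 2144522.1 / 92.2 → 23259.5 s.
In the requested units: 23259.5 s = 6.46 hours.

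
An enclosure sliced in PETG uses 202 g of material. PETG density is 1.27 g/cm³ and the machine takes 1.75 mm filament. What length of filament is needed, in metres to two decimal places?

66.13 m

Volume = 202 g / 1.27 g·cm⁻³ = 159.0551 cm³ = 159055.1 mm³.
Cross-section of 1.75 mm filament: π·(1.75/2)² = 2.4053 mm².
L = V/A = 159055.1/2.4053 = 66126.93 mm → 66.13 m.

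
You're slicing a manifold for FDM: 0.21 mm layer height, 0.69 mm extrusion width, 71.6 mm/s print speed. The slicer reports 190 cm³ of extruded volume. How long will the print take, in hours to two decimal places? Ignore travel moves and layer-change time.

Extrusion cross-section = 0.21 × 0.69 = 0.1449 mm².
Toolpath length = 190 cm³ / 0.1449 mm² = 190000 / 0.1449 = 1311249.1 mm.
Print-move time: 1311249.1 / 71.6 → 18313.5 s.
In the requested units: 18313.5 s = 5.09 hours.

5.09 hours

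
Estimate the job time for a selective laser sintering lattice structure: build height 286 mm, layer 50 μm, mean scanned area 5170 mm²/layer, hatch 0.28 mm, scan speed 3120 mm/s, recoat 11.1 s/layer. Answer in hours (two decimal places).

27.04 hours

Number of layers: 286 / 0.05 → 5720 (rounded up).
Scan path per layer: 5170 / 0.28 → 18464.3 mm.
Scan time per layer = 18464.3 / 3120, so 5.918 s.
Layer cycle = 5.918 + 11.1, so 17.018 s.
5720 layers × 17.018 s/layer = 97342.96 s, i.e. 27.04 hours.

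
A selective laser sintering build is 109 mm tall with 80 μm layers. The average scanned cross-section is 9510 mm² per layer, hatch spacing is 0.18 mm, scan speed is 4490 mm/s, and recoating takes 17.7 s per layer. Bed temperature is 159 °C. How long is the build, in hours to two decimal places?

11.16 hours

Layer count = ceil(109 / 0.08) = 1363.
Scan path per layer = 9510 / 0.18 = 52833.3 mm.
Per-layer scan time: 52833.3 / 4490 → 11.7669 s.
Layer cycle: 11.7669 + 17.7 → 29.4669 s.
Total: 1363 × 29.4669 s = 40163.3847 s → 11.16 hours.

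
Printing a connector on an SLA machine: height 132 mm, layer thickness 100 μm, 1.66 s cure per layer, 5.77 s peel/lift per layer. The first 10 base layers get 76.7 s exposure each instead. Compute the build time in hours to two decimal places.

Layers = ⌈132/0.1⌉ = 1320.
Burn-in layers: 10 × (76.7 + 5.77) → 824.7 s.
Remaining layers = 1310 × (1.66 + 5.77), so 9733.3 s.
Total = 824.7 + 9733.3 = 10558 s = 2.93 hours.

2.93 hours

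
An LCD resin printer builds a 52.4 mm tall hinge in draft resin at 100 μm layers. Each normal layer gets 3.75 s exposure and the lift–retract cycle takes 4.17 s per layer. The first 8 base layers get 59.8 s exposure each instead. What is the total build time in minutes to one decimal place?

Number of layers: 52.4 / 0.1 → 524 (rounded up).
Bottom layers = 8 × (59.8 + 4.17), so 511.76 s.
Remaining layers = 516 × (3.75 + 4.17) = 4086.72 s.
Total = 511.76 + 4086.72 = 4598.48 s = 76.6 minutes.

76.6 minutes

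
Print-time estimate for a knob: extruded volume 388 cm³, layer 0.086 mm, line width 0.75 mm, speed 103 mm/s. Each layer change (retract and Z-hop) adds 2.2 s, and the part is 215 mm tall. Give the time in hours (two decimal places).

Extrusion cross-section = 0.086 × 0.75, so 0.0645 mm².
Path length: 388000 mm³ / 0.0645 mm² → 6015503.9 mm.
Extrusion time = 6015503.9 / 103, so 58403 s.
Number of layers: 215 / 0.086 → 2500 (rounded up).
Layer-change overhead: 2500 × 2.2 → 5500 s.
Total = 58403 + 5500 = 63903 s = 17.75 hours.

17.75 hours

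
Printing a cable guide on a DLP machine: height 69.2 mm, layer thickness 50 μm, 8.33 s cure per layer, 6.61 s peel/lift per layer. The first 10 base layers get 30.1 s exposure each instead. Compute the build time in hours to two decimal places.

Layers = ⌈69.2/0.05⌉ = 1384.
Burn-in layers: 10 × (30.1 + 6.61) → 367.1 s.
Remaining layers = 1374 × (8.33 + 6.61) = 20527.56 s.
Sum: 367.1 + 20527.56 = 20894.66 s → 5.80 hours.

5.80 hours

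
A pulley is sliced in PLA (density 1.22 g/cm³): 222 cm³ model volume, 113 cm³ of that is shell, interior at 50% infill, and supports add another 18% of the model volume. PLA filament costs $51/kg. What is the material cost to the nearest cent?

$12.91

Volume inside the shell = 222 − 113 = 109 cm³.
Infill volume: 0.50 × 109 → 54.5 cm³.
Support = 0.18 × 222, so 39.96 cm³.
Total printed volume: 113 + 54.5 + 39.96 → 207.46 cm³.
Mass = 207.46 × 1.22 = 253.1012 g.
Cost = 253.1012 g / 1000 × $51/kg = $12.91.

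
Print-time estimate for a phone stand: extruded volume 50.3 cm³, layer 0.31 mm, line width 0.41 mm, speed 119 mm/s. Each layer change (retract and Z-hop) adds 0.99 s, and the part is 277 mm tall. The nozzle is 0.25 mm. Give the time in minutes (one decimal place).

70.2 minutes

Line area: 0.31 × 0.41 → 0.1271 mm².
Total extruded path = 50300/0.1271 = 395751.4 mm.
Extrusion time = 395751.4 / 119, so 3325.6 s.
Number of layers: 277 / 0.31 → 894 (rounded up).
Z-hop total = 894 × 0.99, so 885.06 s.
Total = 3325.6 + 885.06 = 4210.66 s = 70.2 minutes.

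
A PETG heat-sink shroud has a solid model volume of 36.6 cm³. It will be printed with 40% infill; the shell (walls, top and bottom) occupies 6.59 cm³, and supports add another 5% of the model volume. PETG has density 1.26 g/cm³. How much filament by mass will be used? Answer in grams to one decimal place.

25.7 g

Volume inside the shell = 36.6 − 6.59 = 30.01 cm³.
Infill volume: 0.40 × 30.01 → 12.004 cm³.
Support = 0.05 × 36.6, so 1.83 cm³.
Deposited volume = 6.59 + 12.004 + 1.83 = 20.424 cm³.
Mass: 20.424 × 1.26 → 25.73424 g.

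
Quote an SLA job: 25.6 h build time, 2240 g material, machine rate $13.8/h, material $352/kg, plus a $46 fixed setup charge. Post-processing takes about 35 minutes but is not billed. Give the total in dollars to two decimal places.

Machine-time cost = 13.8 × 25.6 = $353.28.
Feedstock cost: 352 × 2240/1000 → $788.48.
Total = 353.28 + 788.48 + 46 = $1187.76.

$1187.76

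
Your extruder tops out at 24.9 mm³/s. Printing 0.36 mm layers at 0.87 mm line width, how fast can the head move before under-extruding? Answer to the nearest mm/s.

Bead cross-section = 0.36 × 0.87 = 0.3132 mm².
Max speed = 24.9 / 0.3132 = 79.50 ≈ 80 mm/s.

80 mm/s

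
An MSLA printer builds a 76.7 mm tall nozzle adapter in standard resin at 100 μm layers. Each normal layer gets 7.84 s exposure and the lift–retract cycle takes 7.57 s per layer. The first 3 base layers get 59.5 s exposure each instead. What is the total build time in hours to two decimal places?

3.33 hours

Layers = ⌈76.7/0.1⌉ = 767.
Bottom layers = 3 × (59.5 + 7.57) = 201.21 s.
Remaining layers = 764 × (7.84 + 7.57) = 11773.24 s.
Total = 201.21 + 11773.24 = 11974.45 s = 3.33 hours.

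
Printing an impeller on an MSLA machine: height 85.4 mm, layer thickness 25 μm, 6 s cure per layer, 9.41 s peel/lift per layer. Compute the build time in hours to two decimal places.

14.62 hours

Layers = ⌈85.4/0.025⌉ = 3416.
Each layer takes = 6 + 9.41 = 15.41 s.
Build time: 3416 × 15.41 s = 52640.56 s, i.e. 14.62 hours.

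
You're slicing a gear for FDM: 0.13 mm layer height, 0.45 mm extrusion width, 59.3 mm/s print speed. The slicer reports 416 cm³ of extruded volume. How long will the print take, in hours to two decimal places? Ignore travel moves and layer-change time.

33.31 hours

Bead cross-section: 0.13 × 0.45 → 0.0585 mm².
Path length: 416000 mm³ / 0.0585 mm² → 7111111.1 mm.
Print-move time = 7111111.1 / 59.3 = 119917.6 s.
That's 119917.6 s → 33.31 hours.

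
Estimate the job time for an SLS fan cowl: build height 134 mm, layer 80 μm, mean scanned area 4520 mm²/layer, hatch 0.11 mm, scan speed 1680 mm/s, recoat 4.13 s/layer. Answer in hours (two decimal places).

Layer count = ceil(134 / 0.08) = 1675.
Scan path per layer = 4520 / 0.11 = 41090.9 mm.
Laser time per layer: 41090.9 / 1680 → 24.4589 s.
Time per layer = 24.4589 + 4.13, so 28.5889 s.
Total: 1675 × 28.5889 s = 47886.4075 s → 13.30 hours.

13.30 hours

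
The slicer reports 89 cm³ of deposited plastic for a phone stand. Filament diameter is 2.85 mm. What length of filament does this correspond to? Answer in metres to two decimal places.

13.95 m

Filament cross-section = π × (2.85/2)² = 6.3794 mm².
Length = 89 cm³ / 6.3794 mm² = 89000 / 6.3794 = 13951.16 mm = 13.95 m.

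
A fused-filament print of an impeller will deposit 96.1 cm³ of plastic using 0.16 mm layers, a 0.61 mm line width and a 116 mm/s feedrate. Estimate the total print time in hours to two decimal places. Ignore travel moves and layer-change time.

Line area = 0.16 × 0.61, so 0.0976 mm².
Toolpath length = 96.1 cm³ / 0.0976 mm² = 96100 / 0.0976 = 984631.1 mm.
Extrusion time: 984631.1 / 116 → 8488.2 s.
That's 8488.2 s → 2.36 hours.

2.36 hours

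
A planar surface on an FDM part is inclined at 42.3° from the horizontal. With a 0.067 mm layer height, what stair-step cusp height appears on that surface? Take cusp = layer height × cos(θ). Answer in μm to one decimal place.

49.6 μm

h_c = t·cos θ = 0.067 × 0.7396 = 0.049553 mm (49.6 μm).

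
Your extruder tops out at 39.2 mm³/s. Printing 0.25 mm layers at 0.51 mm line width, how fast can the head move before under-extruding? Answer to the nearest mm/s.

Bead cross-section = 0.25 × 0.51, so 0.1275 mm².
v_max = Q/A = 39.2/0.1275 = 307.45 mm/s → 307 mm/s.

307 mm/s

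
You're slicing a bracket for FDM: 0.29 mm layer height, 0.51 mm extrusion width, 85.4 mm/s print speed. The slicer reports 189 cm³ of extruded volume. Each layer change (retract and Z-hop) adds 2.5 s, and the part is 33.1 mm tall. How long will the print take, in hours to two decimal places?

Bead cross-section = 0.29 × 0.51, so 0.1479 mm².
Path length: 189000 mm³ / 0.1479 mm² → 1277890.5 mm.
Print-move time = 1277890.5 / 85.4, so 14963.6 s.
Layers = ⌈33.1/0.29⌉ = 115.
Layer-change overhead = 115 × 2.5 = 287.5 s.
Altogether 14963.6 + 287.5 = 15251.1 s, i.e. 4.24 hours.

4.24 hours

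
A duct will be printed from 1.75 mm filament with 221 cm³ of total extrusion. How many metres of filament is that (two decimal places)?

A = π r² = π × 0.875² = 2.4053 mm².
Length = 221 cm³ / 2.4053 mm² = 221000 / 2.4053 = 91880.43 mm = 91.88 m.

91.88 m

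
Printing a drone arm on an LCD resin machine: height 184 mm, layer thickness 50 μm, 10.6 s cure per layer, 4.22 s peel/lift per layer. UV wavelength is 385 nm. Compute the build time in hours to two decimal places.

Layers = ⌈184/0.05⌉ = 3680.
Cycle time = 10.6 + 4.22 = 14.82 s.
Build time: 3680 × 14.82 s = 54537.6 s, i.e. 15.15 hours.

15.15 hours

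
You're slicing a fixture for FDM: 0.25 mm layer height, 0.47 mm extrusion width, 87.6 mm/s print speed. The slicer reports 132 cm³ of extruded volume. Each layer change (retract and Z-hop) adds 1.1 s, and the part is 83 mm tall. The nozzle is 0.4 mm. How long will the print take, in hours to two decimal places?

3.66 hours

Extrusion cross-section: 0.25 × 0.47 → 0.1175 mm².
Path length: 132000 mm³ / 0.1175 mm² → 1123404.3 mm.
Print-move time = 1123404.3 / 87.6, so 12824.3 s.
Layers = ⌈83/0.25⌉ = 332.
Non-print overhead: 332 × 1.1 → 365.2 s.
Total = 12824.3 + 365.2 = 13189.5 s = 3.66 hours.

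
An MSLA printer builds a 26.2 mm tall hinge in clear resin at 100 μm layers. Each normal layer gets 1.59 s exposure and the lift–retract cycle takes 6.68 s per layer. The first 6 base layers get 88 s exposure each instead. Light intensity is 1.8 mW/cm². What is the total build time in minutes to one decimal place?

Layer count = ceil(26.2 / 0.1) = 262.
Burn-in layers = 6 × (88 + 6.68) = 568.08 s.
Normal layers: 256 × (1.59 + 6.68) → 2117.12 s.
Total = 568.08 + 2117.12 = 2685.2 s = 44.8 minutes.

44.8 minutes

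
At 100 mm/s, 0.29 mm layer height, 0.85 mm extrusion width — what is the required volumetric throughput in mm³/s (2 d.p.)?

24.65

Bead cross-section: 0.29 × 0.85 → 0.2465 mm².
Volumetric flow = 100 × 0.2465 = 24.65 mm³/s.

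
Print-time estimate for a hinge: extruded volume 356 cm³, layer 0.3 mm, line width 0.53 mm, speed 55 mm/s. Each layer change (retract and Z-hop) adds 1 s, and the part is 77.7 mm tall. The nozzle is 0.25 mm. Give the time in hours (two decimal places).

11.38 hours

Line area = 0.3 × 0.53, so 0.159 mm².
Toolpath length = 356 cm³ / 0.159 mm² = 356000 / 0.159 = 2238993.7 mm.
Print-move time: 2238993.7 / 55 → 40709 s.
Layer count = ceil(77.7 / 0.3) = 259.
Layer-change overhead = 259 × 1 = 259 s.
Altogether 40709 + 259 = 40968 s, i.e. 11.38 hours.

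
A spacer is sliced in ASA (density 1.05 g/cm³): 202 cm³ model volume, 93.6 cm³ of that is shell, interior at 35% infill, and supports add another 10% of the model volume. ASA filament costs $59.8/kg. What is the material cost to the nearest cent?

$9.53

Infill region: 202 − 93.6 → 108.4 cm³.
Infill deposited = 0.35 × 108.4 = 37.94 cm³.
Support = 0.10 × 202 = 20.2 cm³.
Deposited volume = 93.6 + 37.94 + 20.2, so 151.74 cm³.
Mass = 151.74 × 1.05, so 159.327 g.
At $59.8/kg: 159.327/1000 × 59.8 = $9.53.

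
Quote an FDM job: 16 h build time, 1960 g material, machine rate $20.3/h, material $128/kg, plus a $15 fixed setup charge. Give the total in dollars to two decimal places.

Time charge = 20.3 × 16 = $324.80.
Material charge = 128 × 1960/1000 = $250.88.
Adding setup: 324.80 + 250.88 + 15 → $590.68.

$590.68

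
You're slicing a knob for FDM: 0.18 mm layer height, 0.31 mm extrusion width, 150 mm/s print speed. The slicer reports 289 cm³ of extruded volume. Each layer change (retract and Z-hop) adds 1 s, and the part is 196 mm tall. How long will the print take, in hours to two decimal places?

9.89 hours

Line area = 0.18 × 0.31, so 0.0558 mm².
Toolpath length = 289 cm³ / 0.0558 mm² = 289000 / 0.0558 = 5179211.5 mm.
Extrusion time = 5179211.5 / 150, so 34528.1 s.
Number of layers: 196 / 0.18 → 1089 (rounded up).
Non-print overhead = 1089 × 1 = 1089 s.
Altogether 34528.1 + 1089 = 35617.1 s, i.e. 9.89 hours.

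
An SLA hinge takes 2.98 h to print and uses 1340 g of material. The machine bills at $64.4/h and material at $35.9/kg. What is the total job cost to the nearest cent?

Machine-time cost = 64.4 × 2.98, so $191.912.
Feedstock cost = 35.9 × 1340/1000, so $48.106.
Job cost: 191.912 + 48.106 = 240.018 ≈ $240.02.

$240.02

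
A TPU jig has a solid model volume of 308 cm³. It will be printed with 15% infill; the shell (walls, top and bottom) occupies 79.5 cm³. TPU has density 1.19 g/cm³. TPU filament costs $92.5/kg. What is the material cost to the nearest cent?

Infill region = 308 − 79.5, so 228.5 cm³.
Infill deposited = 0.15 × 228.5 = 34.275 cm³.
Total extruded = 79.5 + 34.275 = 113.775 cm³.
Mass: 113.775 × 1.19 → 135.39225 g.
Cost = 135.39225 g / 1000 × $92.5/kg = $12.52.

$12.52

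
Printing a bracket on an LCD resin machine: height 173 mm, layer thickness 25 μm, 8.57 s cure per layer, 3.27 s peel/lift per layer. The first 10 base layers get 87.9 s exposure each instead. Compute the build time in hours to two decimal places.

Layers = ⌈173/0.025⌉ = 6920.
Base layers = 10 × (87.9 + 3.27) = 911.7 s.
Normal layers = 6910 × (8.57 + 3.27) = 81814.4 s.
Total = 911.7 + 81814.4 = 82726.1 s = 22.98 hours.

22.98 hours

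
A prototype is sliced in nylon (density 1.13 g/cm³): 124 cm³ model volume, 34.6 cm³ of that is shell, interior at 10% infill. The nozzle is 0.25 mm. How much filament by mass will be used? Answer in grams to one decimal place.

49.2 g

Volume inside the shell = 124 − 34.6, so 89.4 cm³.
Infill volume = 0.10 × 89.4 = 8.94 cm³.
Total printed volume = 34.6 + 8.94, so 43.54 cm³.
Mass = 43.54 × 1.13, so 49.2002 g.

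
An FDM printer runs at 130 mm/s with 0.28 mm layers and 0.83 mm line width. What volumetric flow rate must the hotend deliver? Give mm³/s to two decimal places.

30.21

Bead cross-section = 0.28 × 0.83, so 0.2324 mm².
Volumetric flow = 130 × 0.2324 = 30.21 mm³/s.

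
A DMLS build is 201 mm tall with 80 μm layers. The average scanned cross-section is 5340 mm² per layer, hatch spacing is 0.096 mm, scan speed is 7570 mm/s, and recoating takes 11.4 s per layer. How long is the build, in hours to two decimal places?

Layer count = ceil(201 / 0.08) = 2513.
Per-layer scan distance = 5340 / 0.096, so 55625 mm.
Scan time per layer = 55625 / 7570 = 7.3481 s.
Time per layer = 7.3481 + 11.4 = 18.7481 s.
Total: 2513 × 18.7481 s = 47113.9753 s → 13.09 hours.

13.09 hours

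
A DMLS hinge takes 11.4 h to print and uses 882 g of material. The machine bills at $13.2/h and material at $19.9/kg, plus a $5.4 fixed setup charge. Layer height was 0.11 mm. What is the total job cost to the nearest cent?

Machine cost = 13.2 × 11.4 = $150.48.
Material cost = 19.9 × 882/1000, so $17.5518.
Total = 150.48 + 17.5518 + 5.4 = 173.4318 ≈ $173.43.

$173.43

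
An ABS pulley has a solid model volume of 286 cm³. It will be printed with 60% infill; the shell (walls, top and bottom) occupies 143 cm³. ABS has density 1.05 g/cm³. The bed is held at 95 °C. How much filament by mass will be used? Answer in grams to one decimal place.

Interior volume: 286 − 143 → 143 cm³.
Infill deposited: 0.60 × 143 → 85.8 cm³.
Total extruded: 143 + 85.8 → 228.8 cm³.
Mass = 228.8 × 1.05, so 240.24 g.

240.2 g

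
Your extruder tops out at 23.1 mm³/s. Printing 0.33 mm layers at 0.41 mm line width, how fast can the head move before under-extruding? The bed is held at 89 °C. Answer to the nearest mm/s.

Extrusion cross-section: 0.33 × 0.41 → 0.1353 mm².
v_max = Q/A = 23.1/0.1353 = 170.73 mm/s → 171 mm/s.

171 mm/s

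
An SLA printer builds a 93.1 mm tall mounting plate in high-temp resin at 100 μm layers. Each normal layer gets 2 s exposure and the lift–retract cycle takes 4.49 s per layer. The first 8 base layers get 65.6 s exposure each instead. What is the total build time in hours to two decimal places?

1.82 hours

Number of layers: 93.1 / 0.1 → 931 (rounded up).
Base layers: 8 × (65.6 + 4.49) → 560.72 s.
Normal layers = 923 × (2 + 4.49) = 5990.27 s.
Sum: 560.72 + 5990.27 = 6550.99 s → 1.82 hours.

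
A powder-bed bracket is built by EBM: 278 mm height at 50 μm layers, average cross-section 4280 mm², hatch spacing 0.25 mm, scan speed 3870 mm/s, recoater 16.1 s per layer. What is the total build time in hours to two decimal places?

Layer count = ceil(278 / 0.05) = 5560.
Per-layer scan distance = 4280 / 0.25 = 17120 mm.
Beam time per layer = 17120 / 3870 = 4.4238 s.
Per-layer time = 4.4238 + 16.1 = 20.5238 s.
5560 layers × 20.5238 s/layer = 114112.328 s, i.e. 31.70 hours.

31.70 hours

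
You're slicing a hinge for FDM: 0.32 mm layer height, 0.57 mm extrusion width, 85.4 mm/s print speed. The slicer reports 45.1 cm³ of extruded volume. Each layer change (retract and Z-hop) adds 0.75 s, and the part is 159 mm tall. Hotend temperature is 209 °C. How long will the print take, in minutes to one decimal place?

Extrusion cross-section: 0.32 × 0.57 → 0.1824 mm².
Total extruded path = 45100/0.1824 = 247258.8 mm.
Time extruding: 247258.8 / 85.4 → 2895.3 s.
Layers = ⌈159/0.32⌉ = 497.
Z-hop total = 497 × 0.75 = 372.75 s.
Altogether 2895.3 + 372.75 = 3268.05 s, i.e. 54.5 minutes.

54.5 minutes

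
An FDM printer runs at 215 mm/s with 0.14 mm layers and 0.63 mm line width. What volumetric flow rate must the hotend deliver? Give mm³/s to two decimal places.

Bead cross-section = 0.14 × 0.63, so 0.0882 mm².
Q = v·A = 215 × 0.0882 = 18.96 mm³/s.

18.96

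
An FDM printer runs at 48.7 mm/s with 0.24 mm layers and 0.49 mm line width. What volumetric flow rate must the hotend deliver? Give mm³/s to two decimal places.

Bead cross-section = 0.24 × 0.49 = 0.1176 mm².
Q = v·A = 48.7 × 0.1176 = 5.73 mm³/s.

5.73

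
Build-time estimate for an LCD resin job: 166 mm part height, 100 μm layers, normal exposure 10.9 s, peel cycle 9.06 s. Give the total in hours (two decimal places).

Layers = ⌈166/0.1⌉ = 1660.
Cycle time = 10.9 + 9.06 = 19.96 s.
Total = 1660 × 19.96 = 33133.6 s = 9.20 hours.

9.20 hours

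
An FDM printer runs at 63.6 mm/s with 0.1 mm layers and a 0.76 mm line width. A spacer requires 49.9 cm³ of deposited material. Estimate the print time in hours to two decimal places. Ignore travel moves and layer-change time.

2.87 hours

Extrusion cross-section = 0.1 × 0.76, so 0.076 mm².
Total extruded path = 49900/0.076 = 656578.9 mm.
Print-move time = 656578.9 / 63.6 = 10323.6 s.
That's 10323.6 s → 2.87 hours.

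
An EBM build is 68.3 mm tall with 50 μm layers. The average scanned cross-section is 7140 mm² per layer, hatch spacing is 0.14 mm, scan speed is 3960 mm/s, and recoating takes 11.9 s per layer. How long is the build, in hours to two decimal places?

Layers = ⌈68.3/0.05⌉ = 1366.
Hatch length per layer: 7140 / 0.14 → 51000 mm.
Per-layer scan time: 51000 / 3960 → 12.8788 s.
Time per layer = 12.8788 + 11.9, so 24.7788 s.
1366 layers × 24.7788 s/layer = 33847.8408 s, i.e. 9.40 hours.

9.40 hours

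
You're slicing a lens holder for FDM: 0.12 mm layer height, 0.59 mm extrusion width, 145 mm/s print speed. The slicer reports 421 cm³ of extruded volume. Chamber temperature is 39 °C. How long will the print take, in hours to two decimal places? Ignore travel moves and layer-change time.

Line area = 0.12 × 0.59, so 0.0708 mm².
Toolpath length = 421 cm³ / 0.0708 mm² = 421000 / 0.0708 = 5946327.7 mm.
Print-move time: 5946327.7 / 145 → 41009.2 s.
Converting: 41009.2 s = 11.39 hours.

11.39 hours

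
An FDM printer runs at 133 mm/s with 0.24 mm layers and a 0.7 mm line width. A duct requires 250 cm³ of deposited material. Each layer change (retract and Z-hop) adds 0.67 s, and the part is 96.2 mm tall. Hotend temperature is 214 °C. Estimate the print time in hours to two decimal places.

3.18 hours

Extrusion cross-section = 0.24 × 0.7, so 0.168 mm².
Path length: 250000 mm³ / 0.168 mm² → 1488095.2 mm.
Extrusion time: 1488095.2 / 133 → 11188.7 s.
Number of layers: 96.2 / 0.24 → 401 (rounded up).
Non-print overhead: 401 × 0.67 → 268.67 s.
Total = 11188.7 + 268.67 = 11457.37 s = 3.18 hours.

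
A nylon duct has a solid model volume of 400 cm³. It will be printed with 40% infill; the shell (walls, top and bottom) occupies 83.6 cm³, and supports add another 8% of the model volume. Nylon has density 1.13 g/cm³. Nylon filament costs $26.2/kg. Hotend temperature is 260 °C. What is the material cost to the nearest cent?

$7.17

Infill region: 400 − 83.6 → 316.4 cm³.
Deposited infill = 0.40 × 316.4, so 126.56 cm³.
Support = 0.08 × 400, so 32 cm³.
Total printed volume = 83.6 + 126.56 + 32 = 242.16 cm³.
Mass = 242.16 × 1.13 = 273.6408 g.
Cost = 273.6408 g / 1000 × $26.2/kg = $7.17.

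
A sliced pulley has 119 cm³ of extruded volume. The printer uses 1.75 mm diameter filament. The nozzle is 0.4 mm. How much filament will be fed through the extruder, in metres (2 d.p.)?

49.47 m

A = π r² = π × 0.875² = 2.4053 mm².
L = 119000 mm³ / 2.4053 mm² = 49474.08 mm, i.e. 49.47 m.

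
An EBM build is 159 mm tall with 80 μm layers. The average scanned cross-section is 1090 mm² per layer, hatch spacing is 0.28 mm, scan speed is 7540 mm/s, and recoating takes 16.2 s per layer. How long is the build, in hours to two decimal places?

Number of layers: 159 / 0.08 → 1988 (rounded up).
Hatch length per layer: 1090 / 0.28 → 3892.9 mm.
Scan time per layer = 3892.9 / 7540 = 0.5163 s.
Layer cycle = 0.5163 + 16.2, so 16.7163 s.
Total: 1988 × 16.7163 s = 33232.0044 s → 9.23 hours.

9.23 hours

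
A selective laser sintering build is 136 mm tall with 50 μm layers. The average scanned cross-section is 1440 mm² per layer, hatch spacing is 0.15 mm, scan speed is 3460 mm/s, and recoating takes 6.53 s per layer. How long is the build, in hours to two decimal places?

Number of layers: 136 / 0.05 → 2720 (rounded up).
Per-layer scan distance: 1440 / 0.15 → 9600 mm.
Scan time per layer: 9600 / 3460 → 2.7746 s.
Layer cycle: 2.7746 + 6.53 → 9.3046 s.
2720 layers × 9.3046 s/layer = 25308.512 s, i.e. 7.03 hours.

7.03 hours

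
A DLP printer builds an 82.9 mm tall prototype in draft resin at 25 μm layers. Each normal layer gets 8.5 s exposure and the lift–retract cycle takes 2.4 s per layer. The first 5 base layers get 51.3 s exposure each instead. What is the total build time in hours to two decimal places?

Number of layers: 82.9 / 0.025 → 3316 (rounded up).
Bottom layers = 5 × (51.3 + 2.4), so 268.5 s.
Normal layers: 3311 × (8.5 + 2.4) → 36089.9 s.
Total = 268.5 + 36089.9 = 36358.4 s = 10.10 hours.

10.10 hours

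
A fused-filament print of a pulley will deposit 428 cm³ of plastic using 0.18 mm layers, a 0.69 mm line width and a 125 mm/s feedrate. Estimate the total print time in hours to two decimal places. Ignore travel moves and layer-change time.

7.66 hours

Line area: 0.18 × 0.69 → 0.1242 mm².
Total extruded path = 428000/0.1242 = 3446054.8 mm.
Extrusion time: 3446054.8 / 125 → 27568.4 s.
27568.4 s = 7.66 hours.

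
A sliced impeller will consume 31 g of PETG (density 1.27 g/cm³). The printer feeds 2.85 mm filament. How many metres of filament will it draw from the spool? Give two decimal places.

Volume = 31 g / 1.27 g·cm⁻³ = 24.4094 cm³ = 24409.4 mm³.
Filament cross-section = π × (2.85/2)² = 6.3794 mm².
Length = 24409.4 / 6.3794 = 3826.28 mm = 3.83 m.

3.83 m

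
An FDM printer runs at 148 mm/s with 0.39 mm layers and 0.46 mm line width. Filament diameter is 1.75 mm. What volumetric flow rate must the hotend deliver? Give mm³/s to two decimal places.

A: 0.39 × 0.46 → 0.1794 mm².
Volumetric flow = 148 × 0.1794 = 26.55 mm³/s.

26.55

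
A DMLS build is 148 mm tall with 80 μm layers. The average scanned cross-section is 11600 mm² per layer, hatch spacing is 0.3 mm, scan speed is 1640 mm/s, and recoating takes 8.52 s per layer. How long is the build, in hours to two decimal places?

16.49 hours

Layer count = ceil(148 / 0.08) = 1850.
Per-layer scan distance = 11600 / 0.3, so 38666.7 mm.
Laser time per layer = 38666.7 / 1640 = 23.5773 s.
Time per layer = 23.5773 + 8.52, so 32.0973 s.
Total: 1850 × 32.0973 s = 59380.005 s → 16.49 hours.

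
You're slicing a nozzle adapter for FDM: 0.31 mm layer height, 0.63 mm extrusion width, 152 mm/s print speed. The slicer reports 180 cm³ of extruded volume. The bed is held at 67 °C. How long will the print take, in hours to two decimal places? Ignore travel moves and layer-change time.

1.68 hours

Extrusion cross-section = 0.31 × 0.63, so 0.1953 mm².
Path length: 180000 mm³ / 0.1953 mm² → 921659 mm.
Print-move time: 921659 / 152 → 6063.5 s.
In the requested units: 6063.5 s = 1.68 hours.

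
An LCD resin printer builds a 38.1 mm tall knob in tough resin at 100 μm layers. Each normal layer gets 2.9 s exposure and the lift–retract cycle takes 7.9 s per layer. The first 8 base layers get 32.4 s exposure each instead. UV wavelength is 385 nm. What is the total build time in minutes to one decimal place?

Number of layers: 38.1 / 0.1 → 381 (rounded up).
Burn-in layers = 8 × (32.4 + 7.9), so 322.4 s.
Normal layers = 373 × (2.9 + 7.9) = 4028.4 s.
Total = 322.4 + 4028.4 = 4350.8 s = 72.5 minutes.

72.5 minutes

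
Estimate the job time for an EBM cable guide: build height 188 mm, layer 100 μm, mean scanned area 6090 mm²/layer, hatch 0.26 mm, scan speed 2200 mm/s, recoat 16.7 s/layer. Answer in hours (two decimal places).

14.28 hours

Layers = ⌈188/0.1⌉ = 1880.
Per-layer scan distance = 6090 / 0.26, so 23423.1 mm.
Scan time per layer = 23423.1 / 2200, so 10.6469 s.
Layer cycle = 10.6469 + 16.7 = 27.3469 s.
Total: 1880 × 27.3469 s = 51412.172 s → 14.28 hours.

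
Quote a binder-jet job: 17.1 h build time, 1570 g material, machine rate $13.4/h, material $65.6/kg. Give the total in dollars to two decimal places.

Time charge = 13.4 × 17.1, so $229.14.
Feedstock cost: 65.6 × 1570/1000 → $102.992.
Job cost: 229.14 + 102.992 = 332.132 ≈ $332.13.

$332.13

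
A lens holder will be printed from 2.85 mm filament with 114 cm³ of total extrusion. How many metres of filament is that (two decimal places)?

A = π r² = π × 1.425² = 6.3794 mm².
L = 114000 mm³ / 6.3794 mm² = 17870.02 mm, i.e. 17.87 m.

17.87 m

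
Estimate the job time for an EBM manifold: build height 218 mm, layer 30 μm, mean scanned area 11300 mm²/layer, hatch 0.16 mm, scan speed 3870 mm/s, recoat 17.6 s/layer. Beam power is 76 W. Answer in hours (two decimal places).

72.37 hours

Layers = ⌈218/0.03⌉ = 7267.
Scan path per layer = 11300 / 0.16, so 70625 mm.
Scan time per layer = 70625 / 3870 = 18.2494 s.
Per-layer time = 18.2494 + 17.6 = 35.8494 s.
7267 layers × 35.8494 s/layer = 260517.5898 s, i.e. 72.37 hours.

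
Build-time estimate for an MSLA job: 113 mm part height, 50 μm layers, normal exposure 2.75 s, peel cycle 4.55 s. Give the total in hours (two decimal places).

Number of layers: 113 / 0.05 → 2260 (rounded up).
Each layer takes: 2.75 + 4.55 → 7.3 s.
Build time: 2260 × 7.3 s = 16498 s, i.e. 4.58 hours.

4.58 hours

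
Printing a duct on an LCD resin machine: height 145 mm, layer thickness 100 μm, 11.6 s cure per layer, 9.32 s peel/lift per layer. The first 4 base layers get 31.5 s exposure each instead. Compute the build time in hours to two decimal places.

Number of layers: 145 / 0.1 → 1450 (rounded up).
Bottom layers: 4 × (31.5 + 9.32) → 163.28 s.
Normal layers = 1446 × (11.6 + 9.32), so 30250.32 s.
Sum: 163.28 + 30250.32 = 30413.6 s → 8.45 hours.

8.45 hours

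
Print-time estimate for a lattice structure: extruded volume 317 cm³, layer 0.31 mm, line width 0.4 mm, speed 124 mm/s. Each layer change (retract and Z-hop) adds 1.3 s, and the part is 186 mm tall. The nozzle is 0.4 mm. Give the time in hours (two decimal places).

Line area = 0.31 × 0.4, so 0.124 mm².
Toolpath length = 317 cm³ / 0.124 mm² = 317000 / 0.124 = 2556451.6 mm.
Extrusion time = 2556451.6 / 124 = 20616.5 s.
Number of layers: 186 / 0.31 → 600 (rounded up).
Layer-change overhead: 600 × 1.3 → 780 s.
Total = 20616.5 + 780 = 21396.5 s = 5.94 hours.

5.94 hours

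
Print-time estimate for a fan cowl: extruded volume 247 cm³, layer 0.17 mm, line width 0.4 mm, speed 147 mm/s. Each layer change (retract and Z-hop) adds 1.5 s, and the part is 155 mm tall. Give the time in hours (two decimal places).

7.24 hours

Line area = 0.17 × 0.4, so 0.068 mm².
Total extruded path = 247000/0.068 = 3632352.9 mm.
Time extruding = 3632352.9 / 147, so 24709.9 s.
Number of layers: 155 / 0.17 → 912 (rounded up).
Z-hop total = 912 × 1.5, so 1368 s.
Altogether 24709.9 + 1368 = 26077.9 s, i.e. 7.24 hours.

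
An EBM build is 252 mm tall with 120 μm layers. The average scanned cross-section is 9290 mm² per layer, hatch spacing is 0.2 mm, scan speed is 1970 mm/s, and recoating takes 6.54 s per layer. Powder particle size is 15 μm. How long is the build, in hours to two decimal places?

Layers = ⌈252/0.12⌉ = 2100.
Per-layer scan distance = 9290 / 0.2 = 46450 mm.
Per-layer scan time: 46450 / 1970 → 23.5787 s.
Layer cycle = 23.5787 + 6.54, so 30.1187 s.
2100 layers × 30.1187 s/layer = 63249.27 s, i.e. 17.57 hours.

17.57 hours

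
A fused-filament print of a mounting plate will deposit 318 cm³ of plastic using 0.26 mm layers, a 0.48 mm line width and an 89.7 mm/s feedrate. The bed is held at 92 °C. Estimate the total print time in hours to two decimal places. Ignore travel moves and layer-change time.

Line area = 0.26 × 0.48 = 0.1248 mm².
Toolpath length = 318 cm³ / 0.1248 mm² = 318000 / 0.1248 = 2548076.9 mm.
Print-move time = 2548076.9 / 89.7 = 28406.7 s.
That's 28406.7 s → 7.89 hours.

7.89 hours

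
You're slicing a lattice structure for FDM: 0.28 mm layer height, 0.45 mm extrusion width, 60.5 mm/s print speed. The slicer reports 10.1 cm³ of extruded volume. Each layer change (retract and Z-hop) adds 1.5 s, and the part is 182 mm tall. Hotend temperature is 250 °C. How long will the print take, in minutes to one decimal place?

38.3 minutes

Line area: 0.28 × 0.45 → 0.126 mm².
Path length: 10100 mm³ / 0.126 mm² → 80158.7 mm.
Print-move time = 80158.7 / 60.5, so 1324.9 s.
Layers = ⌈182/0.28⌉ = 650.
Non-print overhead = 650 × 1.5, so 975 s.
Total = 1324.9 + 975 = 2299.9 s = 38.3 minutes.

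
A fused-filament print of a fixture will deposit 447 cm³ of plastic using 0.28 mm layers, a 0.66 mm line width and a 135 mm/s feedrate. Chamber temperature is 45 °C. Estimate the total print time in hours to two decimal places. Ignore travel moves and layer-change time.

4.98 hours

Line area = 0.28 × 0.66, so 0.1848 mm².
Toolpath length = 447 cm³ / 0.1848 mm² = 447000 / 0.1848 = 2418831.2 mm.
Print-move time: 2418831.2 / 135 → 17917.3 s.
Converting: 17917.3 s = 4.98 hours.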